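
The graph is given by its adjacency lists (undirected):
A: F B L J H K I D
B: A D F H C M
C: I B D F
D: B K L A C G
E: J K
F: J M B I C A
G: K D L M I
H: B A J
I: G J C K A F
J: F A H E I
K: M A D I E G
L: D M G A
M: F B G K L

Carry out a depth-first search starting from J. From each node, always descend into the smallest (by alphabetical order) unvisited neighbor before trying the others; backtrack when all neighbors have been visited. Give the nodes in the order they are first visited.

J → A → B → C → D → G → I → F → M → K → E → L → H

Visit J
J → A
A → B
B → C
C → D
D → G
G → I
I → F
F → M
M → K
K → E
M → L
B → H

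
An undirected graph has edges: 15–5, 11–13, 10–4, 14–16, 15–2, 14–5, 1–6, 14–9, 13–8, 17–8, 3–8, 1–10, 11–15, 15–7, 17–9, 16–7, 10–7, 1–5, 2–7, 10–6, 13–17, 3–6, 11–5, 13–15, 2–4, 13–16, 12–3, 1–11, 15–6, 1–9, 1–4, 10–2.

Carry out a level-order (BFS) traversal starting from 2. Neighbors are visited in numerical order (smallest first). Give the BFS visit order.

Visit 2; enqueue 4, 7, 10, 15 → queue [4, 7, 10, 15]
Visit 4; enqueue 1 → queue [7, 10, 15, 1]
Visit 7; enqueue 16 → queue [10, 15, 1, 16]
Visit 10; enqueue 6 → queue [15, 1, 16, 6]
Visit 15; enqueue 5, 11, 13 → queue [1, 16, 6, 5, 11, 13]
Visit 1; enqueue 9 → queue [16, 6, 5, 11, 13, 9]
Visit 16; enqueue 14 → queue [6, 5, 11, 13, 9, 14]
Visit 6; enqueue 3 → queue [5, 11, 13, 9, 14, 3]
Visit 5 → queue [11, 13, 9, 14, 3]
Visit 11 → queue [13, 9, 14, 3]
Visit 13; enqueue 8, 17 → queue [9, 14, 3, 8, 17]
Visit 9 → queue [14, 3, 8, 17]
Visit 14 → queue [3, 8, 17]
Visit 3; enqueue 12 → queue [8, 17, 12]
Visit 8 → queue [17, 12]
Visit 17 → queue [12]
Visit 12 → queue []

2 -> 4 -> 7 -> 10 -> 15 -> 1 -> 16 -> 6 -> 5 -> 11 -> 13 -> 9 -> 14 -> 3 -> 8 -> 17 -> 12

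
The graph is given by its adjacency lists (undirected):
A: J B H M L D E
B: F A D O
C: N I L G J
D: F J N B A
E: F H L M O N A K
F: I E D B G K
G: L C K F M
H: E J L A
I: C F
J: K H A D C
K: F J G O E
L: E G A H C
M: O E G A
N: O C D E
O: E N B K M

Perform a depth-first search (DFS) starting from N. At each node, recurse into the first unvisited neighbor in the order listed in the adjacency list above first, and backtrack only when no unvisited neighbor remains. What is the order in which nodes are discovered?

Visit N
N → O
O → E
E → F
F → I
I → C
C → L
L → G
G → K
K → J
J → H
H → A
A → B
B → D
A → M

N → O → E → F → I → C → L → G → K → J → H → A → B → D → M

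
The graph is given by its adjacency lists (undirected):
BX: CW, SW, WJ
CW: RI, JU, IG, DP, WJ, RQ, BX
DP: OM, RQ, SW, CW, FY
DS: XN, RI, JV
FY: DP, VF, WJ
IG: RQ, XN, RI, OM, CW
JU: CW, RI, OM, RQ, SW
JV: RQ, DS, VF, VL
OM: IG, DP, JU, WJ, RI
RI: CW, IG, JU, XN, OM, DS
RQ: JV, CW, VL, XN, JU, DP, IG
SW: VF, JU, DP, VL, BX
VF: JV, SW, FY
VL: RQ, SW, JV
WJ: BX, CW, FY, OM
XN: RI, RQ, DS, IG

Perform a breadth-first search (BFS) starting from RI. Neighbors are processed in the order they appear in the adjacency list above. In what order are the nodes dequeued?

Visit RI; enqueue CW, IG, JU, XN, OM, DS → queue [CW, IG, JU, XN, OM, DS]
Visit CW; enqueue DP, WJ, RQ, BX → queue [IG, JU, XN, OM, DS, DP, WJ, RQ, BX]
Visit IG → queue [JU, XN, OM, DS, DP, WJ, RQ, BX]
Visit JU; enqueue SW → queue [XN, OM, DS, DP, WJ, RQ, BX, SW]
Visit XN → queue [OM, DS, DP, WJ, RQ, BX, SW]
Visit OM → queue [DS, DP, WJ, RQ, BX, SW]
Visit DS; enqueue JV → queue [DP, WJ, RQ, BX, SW, JV]
Visit DP; enqueue FY → queue [WJ, RQ, BX, SW, JV, FY]
Visit WJ → queue [RQ, BX, SW, JV, FY]
Visit RQ; enqueue VL → queue [BX, SW, JV, FY, VL]
Visit BX → queue [SW, JV, FY, VL]
Visit SW; enqueue VF → queue [JV, FY, VL, VF]
Visit JV → queue [FY, VL, VF]
Visit FY → queue [VL, VF]
Visit VL → queue [VF]
Visit VF → queue []

RI CW IG JU XN OM DS DP WJ RQ BX SW JV FY VL VF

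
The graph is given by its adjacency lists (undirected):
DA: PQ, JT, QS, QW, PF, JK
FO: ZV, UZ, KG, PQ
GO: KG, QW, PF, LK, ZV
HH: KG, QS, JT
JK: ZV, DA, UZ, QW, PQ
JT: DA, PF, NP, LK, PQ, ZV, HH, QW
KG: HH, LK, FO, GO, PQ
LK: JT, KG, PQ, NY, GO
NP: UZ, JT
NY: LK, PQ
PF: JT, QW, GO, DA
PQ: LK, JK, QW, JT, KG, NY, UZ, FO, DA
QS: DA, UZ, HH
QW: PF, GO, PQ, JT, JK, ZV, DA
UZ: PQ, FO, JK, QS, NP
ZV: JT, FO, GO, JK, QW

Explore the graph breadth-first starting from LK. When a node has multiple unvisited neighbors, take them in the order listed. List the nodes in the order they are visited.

LK, JT, KG, PQ, NY, GO, DA, PF, NP, ZV, HH, QW, FO, JK, UZ, QS

Visit LK; enqueue JT, KG, PQ, NY, GO → queue [JT, KG, PQ, NY, GO]
Visit JT; enqueue DA, PF, NP, ZV, HH, QW → queue [KG, PQ, NY, GO, DA, PF, NP, ZV, HH, QW]
Visit KG; enqueue FO → queue [PQ, NY, GO, DA, PF, NP, ZV, HH, QW, FO]
Visit PQ; enqueue JK, UZ → queue [NY, GO, DA, PF, NP, ZV, HH, QW, FO, JK, UZ]
Visit NY → queue [GO, DA, PF, NP, ZV, HH, QW, FO, JK, UZ]
Visit GO → queue [DA, PF, NP, ZV, HH, QW, FO, JK, UZ]
Visit DA; enqueue QS → queue [PF, NP, ZV, HH, QW, FO, JK, UZ, QS]
Visit PF → queue [NP, ZV, HH, QW, FO, JK, UZ, QS]
Visit NP → queue [ZV, HH, QW, FO, JK, UZ, QS]
Visit ZV → queue [HH, QW, FO, JK, UZ, QS]
Visit HH → queue [QW, FO, JK, UZ, QS]
Visit QW → queue [FO, JK, UZ, QS]
Visit FO → queue [JK, UZ, QS]
Visit JK → queue [UZ, QS]
Visit UZ → queue [QS]
Visit QS → queue []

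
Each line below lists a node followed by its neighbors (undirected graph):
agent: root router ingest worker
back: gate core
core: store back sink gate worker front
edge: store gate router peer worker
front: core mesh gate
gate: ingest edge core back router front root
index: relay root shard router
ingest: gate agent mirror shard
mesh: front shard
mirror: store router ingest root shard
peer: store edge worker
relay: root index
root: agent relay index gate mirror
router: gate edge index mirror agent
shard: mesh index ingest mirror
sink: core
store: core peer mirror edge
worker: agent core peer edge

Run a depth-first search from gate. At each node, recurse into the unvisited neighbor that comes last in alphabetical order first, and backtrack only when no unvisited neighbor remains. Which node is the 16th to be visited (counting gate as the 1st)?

relay

Visit gate
gate → router
router → mirror
mirror → store
store → peer
peer → worker
worker → edge
worker → core
core → sink
core → front
front → mesh
mesh → shard
shard → ingest
ingest → agent
agent → root
root → relay
relay → index
core → back

Visit order: gate, router, mirror, store, peer, worker, edge, core, sink, front, mesh, shard, ingest, agent, root, relay, index, back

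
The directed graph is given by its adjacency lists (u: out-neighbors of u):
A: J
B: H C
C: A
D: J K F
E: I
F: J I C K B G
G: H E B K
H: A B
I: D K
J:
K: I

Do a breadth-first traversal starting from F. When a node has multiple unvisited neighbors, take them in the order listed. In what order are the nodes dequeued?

Visit F; enqueue J, I, C, K, B, G → queue [J, I, C, K, B, G]
Visit J → queue [I, C, K, B, G]
Visit I; enqueue D → queue [C, K, B, G, D]
Visit C; enqueue A → queue [K, B, G, D, A]
Visit K → queue [B, G, D, A]
Visit B; enqueue H → queue [G, D, A, H]
Visit G; enqueue E → queue [D, A, H, E]
Visit D → queue [A, H, E]
Visit A → queue [H, E]
Visit H → queue [E]
Visit E → queue []

F → J → I → C → K → B → G → D → A → H → E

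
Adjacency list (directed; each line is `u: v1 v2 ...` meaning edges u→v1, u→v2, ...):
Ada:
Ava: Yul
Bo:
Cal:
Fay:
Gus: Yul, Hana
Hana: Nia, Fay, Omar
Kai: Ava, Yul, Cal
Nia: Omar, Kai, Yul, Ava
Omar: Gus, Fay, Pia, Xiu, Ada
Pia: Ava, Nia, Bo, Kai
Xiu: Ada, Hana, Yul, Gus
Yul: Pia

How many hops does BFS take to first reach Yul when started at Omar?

2

Level 0: Omar
Level 1: Ada, Fay, Gus, Pia, Xiu
Level 2: Ava, Bo, Hana, Kai, Nia, Yul
Level 3: Cal
Yul first appears at level 2.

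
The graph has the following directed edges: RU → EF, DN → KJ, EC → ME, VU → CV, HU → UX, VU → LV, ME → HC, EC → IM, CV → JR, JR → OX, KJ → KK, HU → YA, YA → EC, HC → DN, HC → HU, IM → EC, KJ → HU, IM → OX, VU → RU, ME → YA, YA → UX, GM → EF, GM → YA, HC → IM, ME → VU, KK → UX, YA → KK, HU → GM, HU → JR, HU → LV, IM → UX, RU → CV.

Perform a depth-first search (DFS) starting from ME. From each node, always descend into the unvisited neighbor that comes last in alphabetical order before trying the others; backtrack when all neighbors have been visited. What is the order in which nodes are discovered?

Visit ME
ME → YA
YA → UX
YA → KK
YA → EC
EC → IM
IM → OX
ME → VU
VU → RU
RU → EF
RU → CV
CV → JR
VU → LV
ME → HC
HC → HU
HU → GM
HC → DN
DN → KJ

ME YA UX KK EC IM OX VU RU EF CV JR LV HC HU GM DN KJ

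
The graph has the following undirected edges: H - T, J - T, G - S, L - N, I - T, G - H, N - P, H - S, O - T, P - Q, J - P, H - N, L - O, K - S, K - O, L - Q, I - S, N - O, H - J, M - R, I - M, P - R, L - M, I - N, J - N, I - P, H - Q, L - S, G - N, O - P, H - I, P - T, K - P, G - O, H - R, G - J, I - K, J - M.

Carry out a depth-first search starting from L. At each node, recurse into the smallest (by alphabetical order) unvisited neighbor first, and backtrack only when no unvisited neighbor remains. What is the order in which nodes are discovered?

L, M, I, H, G, J, N, O, K, P, Q, R, T, S

Visit L
L → M
M → I
I → H
H → G
G → J
J → N
N → O
O → K
K → P
P → Q
P → R
P → T
K → S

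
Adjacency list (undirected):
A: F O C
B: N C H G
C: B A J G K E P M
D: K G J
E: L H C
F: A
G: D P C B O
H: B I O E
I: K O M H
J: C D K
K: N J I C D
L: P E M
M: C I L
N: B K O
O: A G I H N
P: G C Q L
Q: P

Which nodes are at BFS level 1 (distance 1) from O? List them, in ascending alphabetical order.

A, G, H, I, N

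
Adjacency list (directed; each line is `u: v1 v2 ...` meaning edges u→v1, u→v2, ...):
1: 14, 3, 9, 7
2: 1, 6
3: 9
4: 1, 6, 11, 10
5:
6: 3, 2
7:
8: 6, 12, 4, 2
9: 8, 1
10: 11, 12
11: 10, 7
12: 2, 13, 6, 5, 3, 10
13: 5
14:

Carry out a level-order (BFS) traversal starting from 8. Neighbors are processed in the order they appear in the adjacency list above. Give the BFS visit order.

Visit 8; enqueue 6, 12, 4, 2 → queue [6, 12, 4, 2]
Visit 6; enqueue 3 → queue [12, 4, 2, 3]
Visit 12; enqueue 13, 5, 10 → queue [4, 2, 3, 13, 5, 10]
Visit 4; enqueue 1, 11 → queue [2, 3, 13, 5, 10, 1, 11]
Visit 2 → queue [3, 13, 5, 10, 1, 11]
Visit 3; enqueue 9 → queue [13, 5, 10, 1, 11, 9]
Visit 13 → queue [5, 10, 1, 11, 9]
Visit 5 → queue [10, 1, 11, 9]
Visit 10 → queue [1, 11, 9]
Visit 1; enqueue 14, 7 → queue [11, 9, 14, 7]
Visit 11 → queue [9, 14, 7]
Visit 9 → queue [14, 7]
Visit 14 → queue [7]
Visit 7 → queue []

8, 6, 12, 4, 2, 3, 13, 5, 10, 1, 11, 9, 14, 7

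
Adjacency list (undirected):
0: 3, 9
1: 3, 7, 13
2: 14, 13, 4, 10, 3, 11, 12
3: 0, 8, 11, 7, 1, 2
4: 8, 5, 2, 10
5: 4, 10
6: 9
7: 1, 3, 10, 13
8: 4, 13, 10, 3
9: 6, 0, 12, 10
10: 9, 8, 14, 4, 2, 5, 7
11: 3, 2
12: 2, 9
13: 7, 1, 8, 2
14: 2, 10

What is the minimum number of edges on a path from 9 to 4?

2

Level 0: 9
Level 1: 0, 6, 10, 12
Level 2: 2, 3, 4, 5, 7, 8, 14
Level 3: 1, 11, 13
4 first appears at level 2.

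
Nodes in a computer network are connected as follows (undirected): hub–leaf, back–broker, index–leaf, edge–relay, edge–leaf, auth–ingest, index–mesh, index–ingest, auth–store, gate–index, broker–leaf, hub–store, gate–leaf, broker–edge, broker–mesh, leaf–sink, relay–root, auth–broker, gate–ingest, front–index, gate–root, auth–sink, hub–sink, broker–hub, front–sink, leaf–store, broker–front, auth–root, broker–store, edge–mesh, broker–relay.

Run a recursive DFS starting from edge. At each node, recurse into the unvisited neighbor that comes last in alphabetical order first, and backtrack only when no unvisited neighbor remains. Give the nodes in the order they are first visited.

Visit edge
edge → relay
relay → root
root → gate
gate → leaf
leaf → store
store → hub
hub → sink
sink → front
front → index
index → mesh
mesh → broker
broker → back
broker → auth
auth → ingest

edge -> relay -> root -> gate -> leaf -> store -> hub -> sink -> front -> index -> mesh -> broker -> back -> auth -> ingest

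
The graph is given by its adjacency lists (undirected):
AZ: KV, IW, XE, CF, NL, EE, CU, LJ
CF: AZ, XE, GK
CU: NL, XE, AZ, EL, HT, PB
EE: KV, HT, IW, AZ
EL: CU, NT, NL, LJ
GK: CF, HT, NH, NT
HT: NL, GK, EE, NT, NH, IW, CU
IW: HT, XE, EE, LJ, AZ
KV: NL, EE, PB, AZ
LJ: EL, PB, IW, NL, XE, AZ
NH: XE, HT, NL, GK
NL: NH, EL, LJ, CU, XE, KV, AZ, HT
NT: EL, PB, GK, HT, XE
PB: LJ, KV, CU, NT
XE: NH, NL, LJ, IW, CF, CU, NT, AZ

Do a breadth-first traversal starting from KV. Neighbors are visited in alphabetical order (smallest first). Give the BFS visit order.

Visit KV; enqueue AZ, EE, NL, PB → queue [AZ, EE, NL, PB]
Visit AZ; enqueue CF, CU, IW, LJ, XE → queue [EE, NL, PB, CF, CU, IW, LJ, XE]
Visit EE; enqueue HT → queue [NL, PB, CF, CU, IW, LJ, XE, HT]
Visit NL; enqueue EL, NH → queue [PB, CF, CU, IW, LJ, XE, HT, EL, NH]
Visit PB; enqueue NT → queue [CF, CU, IW, LJ, XE, HT, EL, NH, NT]
Visit CF; enqueue GK → queue [CU, IW, LJ, XE, HT, EL, NH, NT, GK]
Visit CU → queue [IW, LJ, XE, HT, EL, NH, NT, GK]
Visit IW → queue [LJ, XE, HT, EL, NH, NT, GK]
Visit LJ → queue [XE, HT, EL, NH, NT, GK]
Visit XE → queue [HT, EL, NH, NT, GK]
Visit HT → queue [EL, NH, NT, GK]
Visit EL → queue [NH, NT, GK]
Visit NH → queue [NT, GK]
Visit NT → queue [GK]
Visit GK → queue []

KV AZ EE NL PB CF CU IW LJ XE HT EL NH NT GK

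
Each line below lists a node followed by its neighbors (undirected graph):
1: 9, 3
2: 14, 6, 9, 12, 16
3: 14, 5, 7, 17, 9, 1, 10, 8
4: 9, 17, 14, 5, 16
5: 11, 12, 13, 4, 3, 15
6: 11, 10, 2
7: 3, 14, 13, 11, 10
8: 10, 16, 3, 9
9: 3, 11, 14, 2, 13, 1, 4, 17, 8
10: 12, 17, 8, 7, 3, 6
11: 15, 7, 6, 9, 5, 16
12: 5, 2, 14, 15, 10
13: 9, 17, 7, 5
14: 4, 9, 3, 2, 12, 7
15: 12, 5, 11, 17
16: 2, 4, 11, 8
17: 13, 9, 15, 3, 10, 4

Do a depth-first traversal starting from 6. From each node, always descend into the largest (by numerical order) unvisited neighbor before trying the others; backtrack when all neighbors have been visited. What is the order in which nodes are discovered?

6 -> 11 -> 16 -> 8 -> 10 -> 17 -> 15 -> 12 -> 14 -> 9 -> 13 -> 7 -> 3 -> 5 -> 4 -> 1 -> 2

Visit 6
6 → 11
11 → 16
16 → 8
8 → 10
10 → 17
17 → 15
15 → 12
12 → 14
14 → 9
9 → 13
13 → 7
7 → 3
3 → 5
5 → 4
3 → 1
9 → 2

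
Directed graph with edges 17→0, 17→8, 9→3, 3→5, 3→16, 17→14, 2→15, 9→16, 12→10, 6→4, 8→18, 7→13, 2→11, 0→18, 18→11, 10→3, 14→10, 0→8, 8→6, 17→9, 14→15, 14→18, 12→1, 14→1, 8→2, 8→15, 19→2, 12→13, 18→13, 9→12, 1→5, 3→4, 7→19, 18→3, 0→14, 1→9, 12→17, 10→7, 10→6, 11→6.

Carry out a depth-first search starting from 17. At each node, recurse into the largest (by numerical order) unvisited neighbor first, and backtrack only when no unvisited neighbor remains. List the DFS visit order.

17 -> 14 -> 18 -> 13 -> 11 -> 6 -> 4 -> 3 -> 16 -> 5 -> 15 -> 10 -> 7 -> 19 -> 2 -> 1 -> 9 -> 12 -> 8 -> 0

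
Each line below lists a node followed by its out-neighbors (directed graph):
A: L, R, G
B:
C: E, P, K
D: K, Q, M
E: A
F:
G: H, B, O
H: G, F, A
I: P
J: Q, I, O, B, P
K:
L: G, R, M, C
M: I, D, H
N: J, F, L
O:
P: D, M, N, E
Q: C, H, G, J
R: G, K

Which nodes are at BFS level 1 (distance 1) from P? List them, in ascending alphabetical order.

Level 0: P
Level 1: D, E, M, N
Level 2: A, F, H, I, J, K, L, Q
Level 3: B, C, G, O, R

D, E, M, N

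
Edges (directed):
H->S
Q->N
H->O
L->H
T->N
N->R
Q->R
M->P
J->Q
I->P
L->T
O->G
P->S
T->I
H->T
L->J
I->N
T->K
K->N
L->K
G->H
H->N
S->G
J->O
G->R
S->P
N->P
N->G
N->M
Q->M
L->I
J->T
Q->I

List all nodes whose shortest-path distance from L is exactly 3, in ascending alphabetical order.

Level 0: L
Level 1: H, I, J, K, T
Level 2: N, O, P, Q, S
Level 3: G, M, R

G, M, R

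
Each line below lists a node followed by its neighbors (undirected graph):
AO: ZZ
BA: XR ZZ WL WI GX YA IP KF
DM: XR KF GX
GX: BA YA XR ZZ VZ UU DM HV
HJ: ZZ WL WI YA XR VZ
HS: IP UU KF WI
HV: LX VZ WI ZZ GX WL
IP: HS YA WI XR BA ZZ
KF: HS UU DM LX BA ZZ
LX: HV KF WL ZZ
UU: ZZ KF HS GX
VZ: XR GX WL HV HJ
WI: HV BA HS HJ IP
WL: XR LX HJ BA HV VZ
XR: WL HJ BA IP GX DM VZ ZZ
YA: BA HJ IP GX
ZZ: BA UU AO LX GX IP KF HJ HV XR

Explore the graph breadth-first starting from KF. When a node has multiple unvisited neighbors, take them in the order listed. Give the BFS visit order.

KF, HS, UU, DM, LX, BA, ZZ, IP, WI, GX, XR, HV, WL, YA, AO, HJ, VZ

Visit KF; enqueue HS, UU, DM, LX, BA, ZZ → queue [HS, UU, DM, LX, BA, ZZ]
Visit HS; enqueue IP, WI → queue [UU, DM, LX, BA, ZZ, IP, WI]
Visit UU; enqueue GX → queue [DM, LX, BA, ZZ, IP, WI, GX]
Visit DM; enqueue XR → queue [LX, BA, ZZ, IP, WI, GX, XR]
Visit LX; enqueue HV, WL → queue [BA, ZZ, IP, WI, GX, XR, HV, WL]
Visit BA; enqueue YA → queue [ZZ, IP, WI, GX, XR, HV, WL, YA]
Visit ZZ; enqueue AO, HJ → queue [IP, WI, GX, XR, HV, WL, YA, AO, HJ]
Visit IP → queue [WI, GX, XR, HV, WL, YA, AO, HJ]
Visit WI → queue [GX, XR, HV, WL, YA, AO, HJ]
Visit GX; enqueue VZ → queue [XR, HV, WL, YA, AO, HJ, VZ]
Visit XR → queue [HV, WL, YA, AO, HJ, VZ]
Visit HV → queue [WL, YA, AO, HJ, VZ]
Visit WL → queue [YA, AO, HJ, VZ]
Visit YA → queue [AO, HJ, VZ]
Visit AO → queue [HJ, VZ]
Visit HJ → queue [VZ]
Visit VZ → queue []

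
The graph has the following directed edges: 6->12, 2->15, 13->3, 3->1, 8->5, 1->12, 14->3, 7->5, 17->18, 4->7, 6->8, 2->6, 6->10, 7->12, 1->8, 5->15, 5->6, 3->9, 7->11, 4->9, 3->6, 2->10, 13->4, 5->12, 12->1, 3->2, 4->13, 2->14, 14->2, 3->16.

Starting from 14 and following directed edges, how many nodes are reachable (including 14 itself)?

BFS from 14 visits: 14, 3, 2, 16, 9, 6, 1, 15, 10, 12, 8, 5
Reachable nodes: 12 of 18 total.

12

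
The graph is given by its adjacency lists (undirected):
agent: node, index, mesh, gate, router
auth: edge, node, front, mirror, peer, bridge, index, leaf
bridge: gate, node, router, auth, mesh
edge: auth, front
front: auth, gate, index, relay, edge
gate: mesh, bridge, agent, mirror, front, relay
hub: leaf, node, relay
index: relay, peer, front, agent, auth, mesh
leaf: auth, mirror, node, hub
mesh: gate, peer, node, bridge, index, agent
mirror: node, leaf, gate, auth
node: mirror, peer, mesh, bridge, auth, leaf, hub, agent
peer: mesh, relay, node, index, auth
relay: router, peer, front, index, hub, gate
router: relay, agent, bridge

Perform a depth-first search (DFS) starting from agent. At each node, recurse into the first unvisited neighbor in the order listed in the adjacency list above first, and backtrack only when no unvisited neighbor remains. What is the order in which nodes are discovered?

agent -> node -> mirror -> leaf -> auth -> edge -> front -> gate -> mesh -> peer -> relay -> router -> bridge -> index -> hub

Visit agent
agent → node
node → mirror
mirror → leaf
leaf → auth
auth → edge
edge → front
front → gate
gate → mesh
mesh → peer
peer → relay
relay → router
router → bridge
relay → index
relay → hub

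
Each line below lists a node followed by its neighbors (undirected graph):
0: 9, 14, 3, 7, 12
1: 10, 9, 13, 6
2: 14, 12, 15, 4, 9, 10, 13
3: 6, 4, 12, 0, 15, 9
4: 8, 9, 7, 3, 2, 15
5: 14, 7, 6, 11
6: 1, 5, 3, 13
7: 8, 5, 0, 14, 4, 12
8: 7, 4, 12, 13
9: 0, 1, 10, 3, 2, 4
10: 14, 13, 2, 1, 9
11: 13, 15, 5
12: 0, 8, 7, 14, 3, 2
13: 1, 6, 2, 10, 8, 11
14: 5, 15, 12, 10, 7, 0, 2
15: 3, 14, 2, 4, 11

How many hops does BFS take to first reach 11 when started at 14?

Level 0: 14
Level 1: 0, 2, 5, 7, 10, 12, 15
Level 2: 1, 3, 4, 6, 8, 9, 11, 13
11 first appears at level 2.

2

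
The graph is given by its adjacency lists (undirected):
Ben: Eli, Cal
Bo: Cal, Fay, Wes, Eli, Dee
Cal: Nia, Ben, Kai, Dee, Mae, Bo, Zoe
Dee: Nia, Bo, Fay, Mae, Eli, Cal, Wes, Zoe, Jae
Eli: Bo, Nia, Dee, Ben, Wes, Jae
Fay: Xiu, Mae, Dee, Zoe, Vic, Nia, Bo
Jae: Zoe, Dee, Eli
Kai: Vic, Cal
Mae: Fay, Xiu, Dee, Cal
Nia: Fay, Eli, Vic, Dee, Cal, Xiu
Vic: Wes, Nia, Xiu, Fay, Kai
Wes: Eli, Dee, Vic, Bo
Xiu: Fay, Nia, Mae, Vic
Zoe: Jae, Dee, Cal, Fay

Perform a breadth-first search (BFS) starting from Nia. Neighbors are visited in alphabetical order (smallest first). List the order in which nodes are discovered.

Visit Nia; enqueue Cal, Dee, Eli, Fay, Vic, Xiu → queue [Cal, Dee, Eli, Fay, Vic, Xiu]
Visit Cal; enqueue Ben, Bo, Kai, Mae, Zoe → queue [Dee, Eli, Fay, Vic, Xiu, Ben, Bo, Kai, Mae, Zoe]
Visit Dee; enqueue Jae, Wes → queue [Eli, Fay, Vic, Xiu, Ben, Bo, Kai, Mae, Zoe, Jae, Wes]
Visit Eli → queue [Fay, Vic, Xiu, Ben, Bo, Kai, Mae, Zoe, Jae, Wes]
Visit Fay → queue [Vic, Xiu, Ben, Bo, Kai, Mae, Zoe, Jae, Wes]
Visit Vic → queue [Xiu, Ben, Bo, Kai, Mae, Zoe, Jae, Wes]
Visit Xiu → queue [Ben, Bo, Kai, Mae, Zoe, Jae, Wes]
Visit Ben → queue [Bo, Kai, Mae, Zoe, Jae, Wes]
Visit Bo → queue [Kai, Mae, Zoe, Jae, Wes]
Visit Kai → queue [Mae, Zoe, Jae, Wes]
Visit Mae → queue [Zoe, Jae, Wes]
Visit Zoe → queue [Jae, Wes]
Visit Jae → queue [Wes]
Visit Wes → queue []

Nia, Cal, Dee, Eli, Fay, Vic, Xiu, Ben, Bo, Kai, Mae, Zoe, Jae, Wes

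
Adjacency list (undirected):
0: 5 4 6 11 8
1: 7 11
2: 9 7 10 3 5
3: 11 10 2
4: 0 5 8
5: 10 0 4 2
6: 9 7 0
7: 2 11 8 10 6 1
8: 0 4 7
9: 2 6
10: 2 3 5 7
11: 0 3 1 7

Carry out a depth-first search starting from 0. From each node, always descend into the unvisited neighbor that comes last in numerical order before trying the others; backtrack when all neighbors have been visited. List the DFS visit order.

Visit 0
0 → 11
11 → 7
7 → 10
10 → 5
5 → 4
4 → 8
5 → 2
2 → 9
9 → 6
2 → 3
7 → 1

0, 11, 7, 10, 5, 4, 8, 2, 9, 6, 3, 1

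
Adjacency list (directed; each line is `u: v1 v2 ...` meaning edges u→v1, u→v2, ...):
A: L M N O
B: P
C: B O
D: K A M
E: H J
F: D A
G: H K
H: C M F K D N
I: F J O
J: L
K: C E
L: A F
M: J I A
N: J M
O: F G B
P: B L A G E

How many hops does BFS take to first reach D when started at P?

3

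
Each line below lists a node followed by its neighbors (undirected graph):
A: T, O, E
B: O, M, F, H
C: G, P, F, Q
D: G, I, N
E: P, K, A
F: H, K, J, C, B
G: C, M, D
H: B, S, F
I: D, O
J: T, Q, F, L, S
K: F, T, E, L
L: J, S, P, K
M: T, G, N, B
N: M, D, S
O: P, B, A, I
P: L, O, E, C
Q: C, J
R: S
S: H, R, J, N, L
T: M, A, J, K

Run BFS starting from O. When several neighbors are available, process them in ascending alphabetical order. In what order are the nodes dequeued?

O, A, B, I, P, E, T, F, H, M, D, C, L, K, J, S, G, N, Q, R

Visit O; enqueue A, B, I, P → queue [A, B, I, P]
Visit A; enqueue E, T → queue [B, I, P, E, T]
Visit B; enqueue F, H, M → queue [I, P, E, T, F, H, M]
Visit I; enqueue D → queue [P, E, T, F, H, M, D]
Visit P; enqueue C, L → queue [E, T, F, H, M, D, C, L]
Visit E; enqueue K → queue [T, F, H, M, D, C, L, K]
Visit T; enqueue J → queue [F, H, M, D, C, L, K, J]
Visit F → queue [H, M, D, C, L, K, J]
Visit H; enqueue S → queue [M, D, C, L, K, J, S]
Visit M; enqueue G, N → queue [D, C, L, K, J, S, G, N]
Visit D → queue [C, L, K, J, S, G, N]
Visit C; enqueue Q → queue [L, K, J, S, G, N, Q]
Visit L → queue [K, J, S, G, N, Q]
Visit K → queue [J, S, G, N, Q]
Visit J → queue [S, G, N, Q]
Visit S; enqueue R → queue [G, N, Q, R]
Visit G → queue [N, Q, R]
Visit N → queue [Q, R]
Visit Q → queue [R]
Visit R → queue []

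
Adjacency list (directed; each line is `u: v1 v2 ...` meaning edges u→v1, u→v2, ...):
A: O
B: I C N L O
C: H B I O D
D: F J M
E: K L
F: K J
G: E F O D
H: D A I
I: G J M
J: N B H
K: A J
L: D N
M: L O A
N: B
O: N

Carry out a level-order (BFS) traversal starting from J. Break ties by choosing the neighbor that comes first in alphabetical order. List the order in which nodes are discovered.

Visit J; enqueue B, H, N → queue [B, H, N]
Visit B; enqueue C, I, L, O → queue [H, N, C, I, L, O]
Visit H; enqueue A, D → queue [N, C, I, L, O, A, D]
Visit N → queue [C, I, L, O, A, D]
Visit C → queue [I, L, O, A, D]
Visit I; enqueue G, M → queue [L, O, A, D, G, M]
Visit L → queue [O, A, D, G, M]
Visit O → queue [A, D, G, M]
Visit A → queue [D, G, M]
Visit D; enqueue F → queue [G, M, F]
Visit G; enqueue E → queue [M, F, E]
Visit M → queue [F, E]
Visit F; enqueue K → queue [E, K]
Visit E → queue [K]
Visit K → queue []

J -> B -> H -> N -> C -> I -> L -> O -> A -> D -> G -> M -> F -> E -> K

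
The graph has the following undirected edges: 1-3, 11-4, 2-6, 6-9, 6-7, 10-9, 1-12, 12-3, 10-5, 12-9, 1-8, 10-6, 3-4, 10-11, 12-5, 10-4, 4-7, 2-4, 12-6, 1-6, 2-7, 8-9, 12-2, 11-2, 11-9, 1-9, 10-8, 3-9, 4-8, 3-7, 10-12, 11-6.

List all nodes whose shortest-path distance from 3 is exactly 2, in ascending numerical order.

2, 5, 6, 8, 10, 11

Level 0: 3
Level 1: 1, 4, 7, 9, 12
Level 2: 2, 5, 6, 8, 10, 11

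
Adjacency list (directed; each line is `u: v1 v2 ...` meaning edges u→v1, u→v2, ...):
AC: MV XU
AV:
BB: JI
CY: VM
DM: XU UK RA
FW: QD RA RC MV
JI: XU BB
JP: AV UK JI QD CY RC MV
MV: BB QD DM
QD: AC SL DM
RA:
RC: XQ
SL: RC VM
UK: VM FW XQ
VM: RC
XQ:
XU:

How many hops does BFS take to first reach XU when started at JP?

Level 0: JP
Level 1: AV, CY, JI, MV, QD, RC, UK
Level 2: AC, BB, DM, FW, SL, VM, XQ, XU
Level 3: RA
XU first appears at level 2.

2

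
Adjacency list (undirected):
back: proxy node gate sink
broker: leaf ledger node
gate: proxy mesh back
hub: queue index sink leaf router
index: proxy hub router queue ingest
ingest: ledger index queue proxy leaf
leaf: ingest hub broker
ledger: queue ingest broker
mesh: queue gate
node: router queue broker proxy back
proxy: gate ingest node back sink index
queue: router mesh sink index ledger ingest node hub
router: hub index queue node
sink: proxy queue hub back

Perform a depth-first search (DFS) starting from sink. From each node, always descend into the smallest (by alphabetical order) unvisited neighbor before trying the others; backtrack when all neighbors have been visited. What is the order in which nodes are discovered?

Visit sink
sink → back
back → gate
gate → mesh
mesh → queue
queue → hub
hub → index
index → ingest
ingest → leaf
leaf → broker
broker → ledger
broker → node
node → proxy
node → router

sink back gate mesh queue hub index ingest leaf broker ledger node proxy router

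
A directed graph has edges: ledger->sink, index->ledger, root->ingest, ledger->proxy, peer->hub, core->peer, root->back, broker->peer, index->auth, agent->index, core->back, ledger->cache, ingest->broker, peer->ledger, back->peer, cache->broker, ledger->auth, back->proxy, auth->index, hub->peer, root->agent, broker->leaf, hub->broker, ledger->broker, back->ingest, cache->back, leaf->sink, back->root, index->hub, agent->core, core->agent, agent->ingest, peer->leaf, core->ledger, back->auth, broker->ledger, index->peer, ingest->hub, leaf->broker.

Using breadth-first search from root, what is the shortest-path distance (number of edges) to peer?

2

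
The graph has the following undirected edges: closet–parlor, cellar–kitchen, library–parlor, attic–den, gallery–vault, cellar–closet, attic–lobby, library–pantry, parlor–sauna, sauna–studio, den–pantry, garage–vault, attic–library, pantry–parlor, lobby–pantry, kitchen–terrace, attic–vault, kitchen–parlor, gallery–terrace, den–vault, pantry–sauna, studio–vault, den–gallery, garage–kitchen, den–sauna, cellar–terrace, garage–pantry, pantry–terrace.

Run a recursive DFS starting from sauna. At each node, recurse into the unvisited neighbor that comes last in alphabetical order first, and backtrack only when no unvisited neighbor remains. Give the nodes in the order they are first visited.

sauna, studio, vault, garage, pantry, terrace, kitchen, parlor, library, attic, lobby, den, gallery, closet, cellar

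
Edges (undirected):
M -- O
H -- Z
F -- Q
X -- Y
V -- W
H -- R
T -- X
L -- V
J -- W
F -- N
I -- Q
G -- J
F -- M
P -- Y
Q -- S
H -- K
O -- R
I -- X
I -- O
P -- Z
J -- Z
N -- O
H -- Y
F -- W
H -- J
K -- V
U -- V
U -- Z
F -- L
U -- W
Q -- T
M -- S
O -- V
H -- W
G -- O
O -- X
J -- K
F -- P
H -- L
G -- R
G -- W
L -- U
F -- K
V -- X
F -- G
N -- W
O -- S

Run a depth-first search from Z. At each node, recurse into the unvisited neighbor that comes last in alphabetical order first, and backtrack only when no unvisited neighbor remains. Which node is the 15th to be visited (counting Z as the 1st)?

L

Visit Z
Z → U
U → W
W → V
V → X
X → Y
Y → P
P → F
F → Q
Q → T
Q → S
S → O
O → R
R → H
H → L
H → K
K → J
J → G
O → N
O → M
O → I

Visit order: Z, U, W, V, X, Y, P, F, Q, T, S, O, R, H, L, K, J, G, N, M, I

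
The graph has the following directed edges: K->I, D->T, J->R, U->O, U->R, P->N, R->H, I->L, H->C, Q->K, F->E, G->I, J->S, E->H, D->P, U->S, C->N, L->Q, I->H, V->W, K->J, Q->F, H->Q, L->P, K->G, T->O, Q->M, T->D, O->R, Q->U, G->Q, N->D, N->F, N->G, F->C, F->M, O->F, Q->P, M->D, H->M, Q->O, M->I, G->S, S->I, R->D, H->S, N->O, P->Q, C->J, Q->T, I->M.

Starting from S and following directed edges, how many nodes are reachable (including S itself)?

19

BFS from S visits: S, I, H, L, M, C, Q, P, D, J, N, F, K, O, T, U, R, G, E
Reachable nodes: 19 of 21 total.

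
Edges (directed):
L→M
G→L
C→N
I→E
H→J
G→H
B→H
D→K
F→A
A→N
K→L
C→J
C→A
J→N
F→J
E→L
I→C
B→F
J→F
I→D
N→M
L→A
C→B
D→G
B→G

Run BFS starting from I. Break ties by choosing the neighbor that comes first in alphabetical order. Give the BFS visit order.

Visit I; enqueue C, D, E → queue [C, D, E]
Visit C; enqueue A, B, J, N → queue [D, E, A, B, J, N]
Visit D; enqueue G, K → queue [E, A, B, J, N, G, K]
Visit E; enqueue L → queue [A, B, J, N, G, K, L]
Visit A → queue [B, J, N, G, K, L]
Visit B; enqueue F, H → queue [J, N, G, K, L, F, H]
Visit J → queue [N, G, K, L, F, H]
Visit N; enqueue M → queue [G, K, L, F, H, M]
Visit G → queue [K, L, F, H, M]
Visit K → queue [L, F, H, M]
Visit L → queue [F, H, M]
Visit F → queue [H, M]
Visit H → queue [M]
Visit M → queue []

I -> C -> D -> E -> A -> B -> J -> N -> G -> K -> L -> F -> H -> M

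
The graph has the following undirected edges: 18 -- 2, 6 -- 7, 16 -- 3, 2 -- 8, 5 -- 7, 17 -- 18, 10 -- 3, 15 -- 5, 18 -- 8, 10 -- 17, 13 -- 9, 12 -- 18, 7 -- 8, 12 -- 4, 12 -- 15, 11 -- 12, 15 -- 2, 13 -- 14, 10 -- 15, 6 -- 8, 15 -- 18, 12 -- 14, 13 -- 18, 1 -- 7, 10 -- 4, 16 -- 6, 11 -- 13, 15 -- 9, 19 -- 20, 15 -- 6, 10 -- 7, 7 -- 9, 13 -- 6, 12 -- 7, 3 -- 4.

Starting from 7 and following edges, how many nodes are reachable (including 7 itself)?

18

BFS from 7 visits: 7, 12, 10, 9, 8, 6, 5, 1, 18, 15, 14, 11, 4, 17, 3, 13, 2, 16
Reachable nodes: 18 of 20 total.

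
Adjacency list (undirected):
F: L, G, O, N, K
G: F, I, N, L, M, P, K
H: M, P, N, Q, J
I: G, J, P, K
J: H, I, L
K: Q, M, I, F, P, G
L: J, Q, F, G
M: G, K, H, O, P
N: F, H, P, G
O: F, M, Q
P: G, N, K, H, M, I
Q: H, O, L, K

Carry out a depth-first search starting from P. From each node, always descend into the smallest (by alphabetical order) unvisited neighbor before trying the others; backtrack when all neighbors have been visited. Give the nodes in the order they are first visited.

Visit P
P → G
G → F
F → K
K → I
I → J
J → H
H → M
M → O
O → Q
Q → L
H → N

P → G → F → K → I → J → H → M → O → Q → L → N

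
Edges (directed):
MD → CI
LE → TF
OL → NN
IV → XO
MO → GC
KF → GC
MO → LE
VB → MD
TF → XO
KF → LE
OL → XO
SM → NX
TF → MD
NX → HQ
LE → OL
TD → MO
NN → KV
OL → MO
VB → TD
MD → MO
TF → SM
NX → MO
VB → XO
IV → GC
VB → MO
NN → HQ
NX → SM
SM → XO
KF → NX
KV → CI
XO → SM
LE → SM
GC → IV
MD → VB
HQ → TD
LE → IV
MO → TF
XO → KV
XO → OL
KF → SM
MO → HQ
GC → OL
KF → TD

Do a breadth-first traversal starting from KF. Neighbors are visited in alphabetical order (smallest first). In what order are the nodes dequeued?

KF → GC → LE → NX → SM → TD → IV → OL → TF → HQ → MO → XO → NN → MD → KV → CI → VB

Visit KF; enqueue GC, LE, NX, SM, TD → queue [GC, LE, NX, SM, TD]
Visit GC; enqueue IV, OL → queue [LE, NX, SM, TD, IV, OL]
Visit LE; enqueue TF → queue [NX, SM, TD, IV, OL, TF]
Visit NX; enqueue HQ, MO → queue [SM, TD, IV, OL, TF, HQ, MO]
Visit SM; enqueue XO → queue [TD, IV, OL, TF, HQ, MO, XO]
Visit TD → queue [IV, OL, TF, HQ, MO, XO]
Visit IV → queue [OL, TF, HQ, MO, XO]
Visit OL; enqueue NN → queue [TF, HQ, MO, XO, NN]
Visit TF; enqueue MD → queue [HQ, MO, XO, NN, MD]
Visit HQ → queue [MO, XO, NN, MD]
Visit MO → queue [XO, NN, MD]
Visit XO; enqueue KV → queue [NN, MD, KV]
Visit NN → queue [MD, KV]
Visit MD; enqueue CI, VB → queue [KV, CI, VB]
Visit KV → queue [CI, VB]
Visit CI → queue [VB]
Visit VB → queue []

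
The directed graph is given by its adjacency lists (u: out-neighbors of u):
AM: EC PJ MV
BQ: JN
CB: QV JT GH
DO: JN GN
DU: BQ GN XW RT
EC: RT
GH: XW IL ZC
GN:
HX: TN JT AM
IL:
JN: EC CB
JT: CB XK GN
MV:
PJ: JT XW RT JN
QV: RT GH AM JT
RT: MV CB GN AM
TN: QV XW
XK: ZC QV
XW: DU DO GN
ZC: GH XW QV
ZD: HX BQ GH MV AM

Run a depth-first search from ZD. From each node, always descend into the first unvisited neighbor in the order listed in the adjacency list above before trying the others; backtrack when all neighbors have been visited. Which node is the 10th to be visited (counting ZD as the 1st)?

Visit ZD
ZD → HX
HX → TN
TN → QV
QV → RT
RT → MV
RT → CB
CB → JT
JT → XK
XK → ZC
ZC → GH
GH → XW
XW → DU
DU → BQ
BQ → JN
JN → EC
DU → GN
XW → DO
GH → IL
RT → AM
AM → PJ

Visit order: ZD, HX, TN, QV, RT, MV, CB, JT, XK, ZC, GH, XW, DU, BQ, JN, EC, GN, DO, IL, AM, PJ

ZC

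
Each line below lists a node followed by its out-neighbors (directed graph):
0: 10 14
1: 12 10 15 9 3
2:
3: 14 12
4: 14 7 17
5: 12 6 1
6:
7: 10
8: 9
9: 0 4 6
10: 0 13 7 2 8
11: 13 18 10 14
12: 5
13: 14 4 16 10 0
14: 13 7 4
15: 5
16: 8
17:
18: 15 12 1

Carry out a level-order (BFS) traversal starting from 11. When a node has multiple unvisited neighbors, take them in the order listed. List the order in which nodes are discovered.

11 → 13 → 18 → 10 → 14 → 4 → 16 → 0 → 15 → 12 → 1 → 7 → 2 → 8 → 17 → 5 → 9 → 3 → 6

Visit 11; enqueue 13, 18, 10, 14 → queue [13, 18, 10, 14]
Visit 13; enqueue 4, 16, 0 → queue [18, 10, 14, 4, 16, 0]
Visit 18; enqueue 15, 12, 1 → queue [10, 14, 4, 16, 0, 15, 12, 1]
Visit 10; enqueue 7, 2, 8 → queue [14, 4, 16, 0, 15, 12, 1, 7, 2, 8]
Visit 14 → queue [4, 16, 0, 15, 12, 1, 7, 2, 8]
Visit 4; enqueue 17 → queue [16, 0, 15, 12, 1, 7, 2, 8, 17]
Visit 16 → queue [0, 15, 12, 1, 7, 2, 8, 17]
Visit 0 → queue [15, 12, 1, 7, 2, 8, 17]
Visit 15; enqueue 5 → queue [12, 1, 7, 2, 8, 17, 5]
Visit 12 → queue [1, 7, 2, 8, 17, 5]
Visit 1; enqueue 9, 3 → queue [7, 2, 8, 17, 5, 9, 3]
Visit 7 → queue [2, 8, 17, 5, 9, 3]
Visit 2 → queue [8, 17, 5, 9, 3]
Visit 8 → queue [17, 5, 9, 3]
Visit 17 → queue [5, 9, 3]
Visit 5; enqueue 6 → queue [9, 3, 6]
Visit 9 → queue [3, 6]
Visit 3 → queue [6]
Visit 6 → queue []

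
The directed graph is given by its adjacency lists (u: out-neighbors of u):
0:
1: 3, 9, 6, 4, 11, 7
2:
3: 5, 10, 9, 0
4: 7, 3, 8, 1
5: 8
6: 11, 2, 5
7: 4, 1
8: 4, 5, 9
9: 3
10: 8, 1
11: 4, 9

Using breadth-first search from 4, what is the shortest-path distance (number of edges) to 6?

2

Level 0: 4
Level 1: 1, 3, 7, 8
Level 2: 0, 5, 6, 9, 10, 11
Level 3: 2
6 first appears at level 2.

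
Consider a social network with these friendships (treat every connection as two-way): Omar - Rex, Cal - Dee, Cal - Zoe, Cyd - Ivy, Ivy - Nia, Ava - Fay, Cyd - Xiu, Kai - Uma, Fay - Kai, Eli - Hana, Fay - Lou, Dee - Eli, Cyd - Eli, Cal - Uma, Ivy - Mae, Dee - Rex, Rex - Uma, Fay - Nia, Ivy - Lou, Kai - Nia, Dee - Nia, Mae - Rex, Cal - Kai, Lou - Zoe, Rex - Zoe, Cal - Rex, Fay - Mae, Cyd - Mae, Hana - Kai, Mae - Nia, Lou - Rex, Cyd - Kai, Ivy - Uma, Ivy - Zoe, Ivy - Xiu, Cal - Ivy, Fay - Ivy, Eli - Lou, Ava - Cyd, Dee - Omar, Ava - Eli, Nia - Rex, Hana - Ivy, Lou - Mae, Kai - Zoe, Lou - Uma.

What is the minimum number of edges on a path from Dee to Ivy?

2

Level 0: Dee
Level 1: Cal, Eli, Nia, Omar, Rex
Level 2: Ava, Cyd, Fay, Hana, Ivy, Kai, Lou, Mae, Uma, Zoe
Level 3: Xiu
Ivy first appears at level 2.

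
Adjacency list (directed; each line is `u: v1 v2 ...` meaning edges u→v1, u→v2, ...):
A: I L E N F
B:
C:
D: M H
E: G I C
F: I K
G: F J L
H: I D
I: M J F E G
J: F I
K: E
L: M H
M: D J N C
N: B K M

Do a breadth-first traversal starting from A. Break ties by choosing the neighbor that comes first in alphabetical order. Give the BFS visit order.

A, E, F, I, L, N, C, G, K, J, M, H, B, D

Visit A; enqueue E, F, I, L, N → queue [E, F, I, L, N]
Visit E; enqueue C, G → queue [F, I, L, N, C, G]
Visit F; enqueue K → queue [I, L, N, C, G, K]
Visit I; enqueue J, M → queue [L, N, C, G, K, J, M]
Visit L; enqueue H → queue [N, C, G, K, J, M, H]
Visit N; enqueue B → queue [C, G, K, J, M, H, B]
Visit C → queue [G, K, J, M, H, B]
Visit G → queue [K, J, M, H, B]
Visit K → queue [J, M, H, B]
Visit J → queue [M, H, B]
Visit M; enqueue D → queue [H, B, D]
Visit H → queue [B, D]
Visit B → queue [D]
Visit D → queue []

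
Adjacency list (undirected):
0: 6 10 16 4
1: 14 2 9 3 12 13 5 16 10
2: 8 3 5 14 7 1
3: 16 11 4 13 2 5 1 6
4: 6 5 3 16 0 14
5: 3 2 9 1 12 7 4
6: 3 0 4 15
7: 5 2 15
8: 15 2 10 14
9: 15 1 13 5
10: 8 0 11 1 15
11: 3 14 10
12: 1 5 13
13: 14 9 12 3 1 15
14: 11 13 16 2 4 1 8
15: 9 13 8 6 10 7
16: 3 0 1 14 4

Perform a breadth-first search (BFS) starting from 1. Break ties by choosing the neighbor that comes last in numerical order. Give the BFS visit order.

Visit 1; enqueue 16, 14, 13, 12, 10, 9, 5, 3, 2 → queue [16, 14, 13, 12, 10, 9, 5, 3, 2]
Visit 16; enqueue 4, 0 → queue [14, 13, 12, 10, 9, 5, 3, 2, 4, 0]
Visit 14; enqueue 11, 8 → queue [13, 12, 10, 9, 5, 3, 2, 4, 0, 11, 8]
Visit 13; enqueue 15 → queue [12, 10, 9, 5, 3, 2, 4, 0, 11, 8, 15]
Visit 12 → queue [10, 9, 5, 3, 2, 4, 0, 11, 8, 15]
Visit 10 → queue [9, 5, 3, 2, 4, 0, 11, 8, 15]
Visit 9 → queue [5, 3, 2, 4, 0, 11, 8, 15]
Visit 5; enqueue 7 → queue [3, 2, 4, 0, 11, 8, 15, 7]
Visit 3; enqueue 6 → queue [2, 4, 0, 11, 8, 15, 7, 6]
Visit 2 → queue [4, 0, 11, 8, 15, 7, 6]
Visit 4 → queue [0, 11, 8, 15, 7, 6]
Visit 0 → queue [11, 8, 15, 7, 6]
Visit 11 → queue [8, 15, 7, 6]
Visit 8 → queue [15, 7, 6]
Visit 15 → queue [7, 6]
Visit 7 → queue [6]
Visit 6 → queue []

1, 16, 14, 13, 12, 10, 9, 5, 3, 2, 4, 0, 11, 8, 15, 7, 6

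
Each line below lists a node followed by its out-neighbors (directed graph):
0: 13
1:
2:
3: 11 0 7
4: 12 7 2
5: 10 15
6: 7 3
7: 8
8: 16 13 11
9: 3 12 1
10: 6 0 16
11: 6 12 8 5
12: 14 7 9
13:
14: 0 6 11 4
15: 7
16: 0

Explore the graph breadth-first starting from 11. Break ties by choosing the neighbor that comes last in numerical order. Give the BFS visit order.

11 → 12 → 8 → 6 → 5 → 14 → 9 → 7 → 16 → 13 → 3 → 15 → 10 → 4 → 0 → 1 → 2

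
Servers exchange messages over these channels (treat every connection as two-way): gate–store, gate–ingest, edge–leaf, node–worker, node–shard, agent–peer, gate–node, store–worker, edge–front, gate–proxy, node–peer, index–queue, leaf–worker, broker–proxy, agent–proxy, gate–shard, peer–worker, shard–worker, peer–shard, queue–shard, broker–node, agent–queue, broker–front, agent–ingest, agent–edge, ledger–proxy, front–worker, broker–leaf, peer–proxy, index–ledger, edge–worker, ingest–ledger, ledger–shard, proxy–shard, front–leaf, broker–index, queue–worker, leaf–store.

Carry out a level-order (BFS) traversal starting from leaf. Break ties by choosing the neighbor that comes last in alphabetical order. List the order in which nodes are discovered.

leaf → worker → store → front → edge → broker → shard → queue → peer → node → gate → agent → proxy → index → ledger → ingest

Visit leaf; enqueue worker, store, front, edge, broker → queue [worker, store, front, edge, broker]
Visit worker; enqueue shard, queue, peer, node → queue [store, front, edge, broker, shard, queue, peer, node]
Visit store; enqueue gate → queue [front, edge, broker, shard, queue, peer, node, gate]
Visit front → queue [edge, broker, shard, queue, peer, node, gate]
Visit edge; enqueue agent → queue [broker, shard, queue, peer, node, gate, agent]
Visit broker; enqueue proxy, index → queue [shard, queue, peer, node, gate, agent, proxy, index]
Visit shard; enqueue ledger → queue [queue, peer, node, gate, agent, proxy, index, ledger]
Visit queue → queue [peer, node, gate, agent, proxy, index, ledger]
Visit peer → queue [node, gate, agent, proxy, index, ledger]
Visit node → queue [gate, agent, proxy, index, ledger]
Visit gate; enqueue ingest → queue [agent, proxy, index, ledger, ingest]
Visit agent → queue [proxy, index, ledger, ingest]
Visit proxy → queue [index, ledger, ingest]
Visit index → queue [ledger, ingest]
Visit ledger → queue [ingest]
Visit ingest → queue []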